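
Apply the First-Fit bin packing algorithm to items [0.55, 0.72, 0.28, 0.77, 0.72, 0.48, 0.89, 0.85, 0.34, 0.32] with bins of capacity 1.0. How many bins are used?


Place items sequentially using First-Fit:
  Item 0.55 -> new Bin 1
  Item 0.72 -> new Bin 2
  Item 0.28 -> Bin 1 (now 0.83)
  Item 0.77 -> new Bin 3
  Item 0.72 -> new Bin 4
  Item 0.48 -> new Bin 5
  Item 0.89 -> new Bin 6
  Item 0.85 -> new Bin 7
  Item 0.34 -> Bin 5 (now 0.82)
  Item 0.32 -> new Bin 8
Total bins used = 8

8


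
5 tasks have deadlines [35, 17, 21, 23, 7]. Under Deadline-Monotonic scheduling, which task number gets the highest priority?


Sort tasks by relative deadline (ascending):
  Task 5: deadline = 7
  Task 2: deadline = 17
  Task 3: deadline = 21
  Task 4: deadline = 23
  Task 1: deadline = 35
Priority order (highest first): [5, 2, 3, 4, 1]
Highest priority task = 5

5


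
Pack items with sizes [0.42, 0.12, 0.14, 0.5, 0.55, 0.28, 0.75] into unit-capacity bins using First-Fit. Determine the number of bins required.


Place items sequentially using First-Fit:
  Item 0.42 -> new Bin 1
  Item 0.12 -> Bin 1 (now 0.54)
  Item 0.14 -> Bin 1 (now 0.68)
  Item 0.5 -> new Bin 2
  Item 0.55 -> new Bin 3
  Item 0.28 -> Bin 1 (now 0.96)
  Item 0.75 -> new Bin 4
Total bins used = 4

4


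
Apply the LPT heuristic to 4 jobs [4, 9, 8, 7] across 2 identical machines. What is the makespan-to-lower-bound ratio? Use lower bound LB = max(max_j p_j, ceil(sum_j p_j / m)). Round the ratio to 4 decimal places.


LPT order: [9, 8, 7, 4]
Machine loads after assignment: [13, 15]
LPT makespan = 15
Lower bound = max(max_job, ceil(total/2)) = max(9, 14) = 14
Ratio = 15 / 14 = 1.0714

1.0714


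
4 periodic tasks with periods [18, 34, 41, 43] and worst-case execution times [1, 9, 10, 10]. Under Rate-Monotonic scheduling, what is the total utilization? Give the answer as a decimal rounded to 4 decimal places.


Compute individual utilizations (exact fractions):
  Task 1: C/T = 1/18 (approx. 0.0556)
  Task 2: C/T = 9/34 (approx. 0.2647)
  Task 3: C/T = 10/41 (approx. 0.2439)
  Task 4: C/T = 10/43 (approx. 0.2326)
Total utilization U = 1/18 + 9/34 + 10/41 + 10/43 = 214907/269739
Rounded to 4 decimal places: U = 0.7967
RM (Liu & Layland) bound for 4 tasks = 0.756828; compare with U = 214907/269739 (approx. 0.796722)
bound < U <= 1, so the RM sufficient condition is not met (inconclusive; an exact test such as response-time analysis is needed).

0.7967


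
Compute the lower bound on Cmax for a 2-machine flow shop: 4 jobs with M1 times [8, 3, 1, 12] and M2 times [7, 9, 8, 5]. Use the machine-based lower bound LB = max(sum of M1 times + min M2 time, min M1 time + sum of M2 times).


LB1 = sum(M1 times) + min(M2 times) = 24 + 5 = 29
LB2 = min(M1 times) + sum(M2 times) = 1 + 29 = 30
Lower bound = max(LB1, LB2) = max(29, 30) = 30

30


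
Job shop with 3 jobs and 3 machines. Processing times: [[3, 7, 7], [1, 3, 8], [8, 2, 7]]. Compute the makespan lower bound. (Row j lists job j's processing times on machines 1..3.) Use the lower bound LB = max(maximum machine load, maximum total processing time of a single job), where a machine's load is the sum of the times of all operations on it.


Machine loads:
  Machine 1: 3 + 1 + 8 = 12
  Machine 2: 7 + 3 + 2 = 12
  Machine 3: 7 + 8 + 7 = 22
Max machine load = 22
Job totals:
  Job 1: 17
  Job 2: 12
  Job 3: 17
Max job total = 17
Lower bound = max(22, 17) = 22

22


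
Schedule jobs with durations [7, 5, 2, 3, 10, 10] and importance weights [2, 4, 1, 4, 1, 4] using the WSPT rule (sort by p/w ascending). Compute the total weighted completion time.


Compute p/w ratios and sort ascending (WSPT): [(3, 4), (5, 4), (2, 1), (10, 4), (7, 2), (10, 1)]
Compute weighted completion times:
  Job (p=3,w=4): C=3, w*C=4*3=12
  Job (p=5,w=4): C=8, w*C=4*8=32
  Job (p=2,w=1): C=10, w*C=1*10=10
  Job (p=10,w=4): C=20, w*C=4*20=80
  Job (p=7,w=2): C=27, w*C=2*27=54
  Job (p=10,w=1): C=37, w*C=1*37=37
Total weighted completion time = 225

225


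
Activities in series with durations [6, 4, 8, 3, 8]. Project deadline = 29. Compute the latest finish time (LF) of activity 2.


LF(activity 2) = deadline - sum of successor durations
Successors: activities 3 through 5 with durations [8, 3, 8]
Sum of successor durations = 19
LF = 29 - 19 = 10

10


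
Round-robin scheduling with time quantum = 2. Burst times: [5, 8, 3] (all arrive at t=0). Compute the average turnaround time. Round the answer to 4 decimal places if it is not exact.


Time quantum = 2
Execution trace:
  J1 runs 2 units, time = 2
  J2 runs 2 units, time = 4
  J3 runs 2 units, time = 6
  J1 runs 2 units, time = 8
  J2 runs 2 units, time = 10
  J3 runs 1 units, time = 11
  J1 runs 1 units, time = 12
  J2 runs 2 units, time = 14
  J2 runs 2 units, time = 16
Finish times: [12, 16, 11]
Average turnaround = 39/3 = 13.0

13.0


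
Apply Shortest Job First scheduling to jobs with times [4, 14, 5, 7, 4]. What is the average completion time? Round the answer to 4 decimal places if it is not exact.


SJF order (ascending): [4, 4, 5, 7, 14]
Completion times:
  Job 1: burst=4, C=4
  Job 2: burst=4, C=8
  Job 3: burst=5, C=13
  Job 4: burst=7, C=20
  Job 5: burst=14, C=34
Average completion = 79/5 = 15.8

15.8


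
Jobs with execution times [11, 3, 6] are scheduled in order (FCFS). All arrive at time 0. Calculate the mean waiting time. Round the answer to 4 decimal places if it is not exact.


FCFS order (as given): [11, 3, 6]
Waiting times:
  Job 1: wait = 0
  Job 2: wait = 11
  Job 3: wait = 14
Sum of waiting times = 25
Average waiting time = 25/3 = 8.3333

8.3333


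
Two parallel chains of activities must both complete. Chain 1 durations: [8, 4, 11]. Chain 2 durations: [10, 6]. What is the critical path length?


Path A total = 8 + 4 + 11 = 23
Path B total = 10 + 6 = 16
Critical path = longest path = max(23, 16) = 23

23


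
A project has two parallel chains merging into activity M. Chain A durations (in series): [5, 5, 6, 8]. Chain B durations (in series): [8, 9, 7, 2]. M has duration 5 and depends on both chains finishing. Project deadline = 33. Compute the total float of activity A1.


Forward pass: ES(A1) = sum of predecessors on chain A = 0
EF = ES + duration = 0 + 5 = 5
Backward pass: LF(M) = deadline = 33; LS(M) = 33 - 5 = 28
LF(A1) = LS(M) - sum(successors on chain A) = 28 - 19 = 9
LS = LF - duration = 9 - 5 = 4
Total float = LS - ES = 4 - 0 = 4

4


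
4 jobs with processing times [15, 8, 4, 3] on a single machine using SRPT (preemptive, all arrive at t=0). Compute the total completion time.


Since all jobs arrive at t=0, SRPT equals SPT ordering.
SPT order: [3, 4, 8, 15]
Completion times:
  Job 1: p=3, C=3
  Job 2: p=4, C=7
  Job 3: p=8, C=15
  Job 4: p=15, C=30
Total completion time = 3 + 7 + 15 + 30 = 55

55


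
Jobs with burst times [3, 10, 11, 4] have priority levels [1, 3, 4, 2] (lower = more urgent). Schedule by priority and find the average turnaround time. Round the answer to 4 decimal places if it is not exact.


Sort by priority (ascending = highest first):
Order: [(1, 3), (2, 4), (3, 10), (4, 11)]
Completion times:
  Priority 1, burst=3, C=3
  Priority 2, burst=4, C=7
  Priority 3, burst=10, C=17
  Priority 4, burst=11, C=28
Average turnaround = 55/4 = 13.75

13.75


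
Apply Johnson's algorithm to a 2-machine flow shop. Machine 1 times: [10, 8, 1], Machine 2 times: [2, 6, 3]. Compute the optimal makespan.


Apply Johnson's rule:
  Group 1 (a <= b): [(3, 1, 3)]
  Group 2 (a > b): [(2, 8, 6), (1, 10, 2)]
Optimal job order: [3, 2, 1]
Schedule:
  Job 3: M1 done at 1, M2 done at 4
  Job 2: M1 done at 9, M2 done at 15
  Job 1: M1 done at 19, M2 done at 21
Makespan = 21

21


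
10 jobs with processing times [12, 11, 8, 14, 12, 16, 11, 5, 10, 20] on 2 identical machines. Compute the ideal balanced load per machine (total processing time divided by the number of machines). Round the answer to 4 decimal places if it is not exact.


Total processing time = 12 + 11 + 8 + 14 + 12 + 16 + 11 + 5 + 10 + 20 = 119
Number of machines = 2
Ideal balanced load = 119 / 2 = 59.5

59.5


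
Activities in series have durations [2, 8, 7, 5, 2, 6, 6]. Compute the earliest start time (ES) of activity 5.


Activity 5 starts after activities 1 through 4 complete.
Predecessor durations: [2, 8, 7, 5]
ES = 2 + 8 + 7 + 5 = 22

22


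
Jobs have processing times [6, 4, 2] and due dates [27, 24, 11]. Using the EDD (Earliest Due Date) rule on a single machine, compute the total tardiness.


Sort by due date (EDD order): [(2, 11), (4, 24), (6, 27)]
Compute completion times and tardiness:
  Job 1: p=2, d=11, C=2, tardiness=max(0,2-11)=0
  Job 2: p=4, d=24, C=6, tardiness=max(0,6-24)=0
  Job 3: p=6, d=27, C=12, tardiness=max(0,12-27)=0
Total tardiness = 0

0


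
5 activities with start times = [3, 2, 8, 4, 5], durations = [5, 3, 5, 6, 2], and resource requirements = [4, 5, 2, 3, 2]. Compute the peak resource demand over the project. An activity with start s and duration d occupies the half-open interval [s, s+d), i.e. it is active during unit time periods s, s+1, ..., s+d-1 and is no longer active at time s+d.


Each activity i is active on [start_i, start_i + duration_i).
Compute total resource usage per time slot:
  t=0: active resources = [], total = 0
  t=1: active resources = [], total = 0
  t=2: active resources = [5], total = 5
  t=3: active resources = [4, 5], total = 9
  t=4: active resources = [4, 5, 3], total = 12
  t=5: active resources = [4, 3, 2], total = 9
  t=6: active resources = [4, 3, 2], total = 9
  t=7: active resources = [4, 3], total = 7
  t=8: active resources = [2, 3], total = 5
  t=9: active resources = [2, 3], total = 5
  t=10: active resources = [2], total = 2
  t=11: active resources = [2], total = 2
  t=12: active resources = [2], total = 2
Peak resource demand = 12

12


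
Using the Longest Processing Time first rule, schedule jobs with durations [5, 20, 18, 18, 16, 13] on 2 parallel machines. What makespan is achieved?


Sort jobs in decreasing order (LPT): [20, 18, 18, 16, 13, 5]
Assign each job to the least loaded machine:
  Machine 1: jobs [20, 16, 13], load = 49
  Machine 2: jobs [18, 18, 5], load = 41
Makespan = max load = 49

49


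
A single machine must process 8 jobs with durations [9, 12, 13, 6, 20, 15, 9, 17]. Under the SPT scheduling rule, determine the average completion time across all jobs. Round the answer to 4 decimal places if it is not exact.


Sort jobs by processing time (SPT order): [6, 9, 9, 12, 13, 15, 17, 20]
Compute completion times sequentially:
  Job 1: processing = 6, completes at 6
  Job 2: processing = 9, completes at 15
  Job 3: processing = 9, completes at 24
  Job 4: processing = 12, completes at 36
  Job 5: processing = 13, completes at 49
  Job 6: processing = 15, completes at 64
  Job 7: processing = 17, completes at 81
  Job 8: processing = 20, completes at 101
Sum of completion times = 376
Average completion time = 376/8 = 47.0

47.0


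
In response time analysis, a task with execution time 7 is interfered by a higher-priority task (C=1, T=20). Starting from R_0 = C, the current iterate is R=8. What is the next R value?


R_next = C + ceil(R_prev / T_hp) * C_hp
ceil(8 / 20) = ceil(0.4) = 1
Interference = 1 * 1 = 1
R_next = 7 + 1 = 8
R_next = R_prev, so the iteration has converged (response time = 8).

8


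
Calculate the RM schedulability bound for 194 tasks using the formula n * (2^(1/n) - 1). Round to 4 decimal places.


Compute 2^(1/194) = 1.0035793141
Subtract 1: 1.0035793141 - 1 = 0.0035793141
Multiply by n: 194 * 0.0035793141 = 0.6943869354
Round to 4 dp: 0.6944

0.6944


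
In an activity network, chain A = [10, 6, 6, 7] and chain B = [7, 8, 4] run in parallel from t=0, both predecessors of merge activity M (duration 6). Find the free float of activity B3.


ES(B3) = sum of predecessors on chain B = 15
EF(B3) = ES + duration = 15 + 4 = 19
Successor of B3 is M. ES(M) = max(sum(A), sum(B)) = max(29, 19) = 29
Free float = ES(successor) - EF(current) = 29 - 19 = 10

10


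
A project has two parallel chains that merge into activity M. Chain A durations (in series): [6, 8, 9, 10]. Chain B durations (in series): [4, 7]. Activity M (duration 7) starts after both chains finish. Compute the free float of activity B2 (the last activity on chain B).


ES(B2) = sum of predecessors on chain B = 4
EF(B2) = ES + duration = 4 + 7 = 11
Successor of B2 is M. ES(M) = max(sum(A), sum(B)) = max(33, 11) = 33
Free float = ES(successor) - EF(current) = 33 - 11 = 22

22


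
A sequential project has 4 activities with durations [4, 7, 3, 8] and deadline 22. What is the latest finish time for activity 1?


LF(activity 1) = deadline - sum of successor durations
Successors: activities 2 through 4 with durations [7, 3, 8]
Sum of successor durations = 18
LF = 22 - 18 = 4

4


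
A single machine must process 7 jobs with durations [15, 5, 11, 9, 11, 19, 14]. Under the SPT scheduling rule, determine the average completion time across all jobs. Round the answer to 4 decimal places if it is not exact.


Sort jobs by processing time (SPT order): [5, 9, 11, 11, 14, 15, 19]
Compute completion times sequentially:
  Job 1: processing = 5, completes at 5
  Job 2: processing = 9, completes at 14
  Job 3: processing = 11, completes at 25
  Job 4: processing = 11, completes at 36
  Job 5: processing = 14, completes at 50
  Job 6: processing = 15, completes at 65
  Job 7: processing = 19, completes at 84
Sum of completion times = 279
Average completion time = 279/7 = 39.8571

39.8571


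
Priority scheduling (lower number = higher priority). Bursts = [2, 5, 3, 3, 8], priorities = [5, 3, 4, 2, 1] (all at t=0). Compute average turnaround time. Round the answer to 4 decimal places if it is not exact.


Sort by priority (ascending = highest first):
Order: [(1, 8), (2, 3), (3, 5), (4, 3), (5, 2)]
Completion times:
  Priority 1, burst=8, C=8
  Priority 2, burst=3, C=11
  Priority 3, burst=5, C=16
  Priority 4, burst=3, C=19
  Priority 5, burst=2, C=21
Average turnaround = 75/5 = 15.0

15.0


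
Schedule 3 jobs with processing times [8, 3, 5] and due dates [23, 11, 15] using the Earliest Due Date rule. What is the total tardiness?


Sort by due date (EDD order): [(3, 11), (5, 15), (8, 23)]
Compute completion times and tardiness:
  Job 1: p=3, d=11, C=3, tardiness=max(0,3-11)=0
  Job 2: p=5, d=15, C=8, tardiness=max(0,8-15)=0
  Job 3: p=8, d=23, C=16, tardiness=max(0,16-23)=0
Total tardiness = 0

0


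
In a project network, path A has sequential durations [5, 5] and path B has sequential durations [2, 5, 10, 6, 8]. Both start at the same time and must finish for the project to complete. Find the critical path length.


Path A total = 5 + 5 = 10
Path B total = 2 + 5 + 10 + 6 + 8 = 31
Critical path = longest path = max(10, 31) = 31

31


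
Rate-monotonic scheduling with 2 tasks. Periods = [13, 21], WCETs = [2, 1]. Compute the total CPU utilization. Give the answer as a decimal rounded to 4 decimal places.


Compute individual utilizations (exact fractions):
  Task 1: C/T = 2/13 (approx. 0.1538)
  Task 2: C/T = 1/21 (approx. 0.0476)
Total utilization U = 2/13 + 1/21 = 55/273
Rounded to 4 decimal places: U = 0.2015
RM (Liu & Layland) bound for 2 tasks = 0.828427; compare with U = 55/273 (approx. 0.201465)
U <= bound, so schedulable by RM sufficient condition.

0.2015


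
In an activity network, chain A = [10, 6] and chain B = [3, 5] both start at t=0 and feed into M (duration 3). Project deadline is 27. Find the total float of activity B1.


Forward pass: ES(B1) = sum of predecessors on chain B = 0
EF = ES + duration = 0 + 3 = 3
Backward pass: LF(M) = deadline = 27; LS(M) = 27 - 3 = 24
LF(B1) = LS(M) - sum(successors on chain B) = 24 - 5 = 19
LS = LF - duration = 19 - 3 = 16
Total float = LS - ES = 16 - 0 = 16

16


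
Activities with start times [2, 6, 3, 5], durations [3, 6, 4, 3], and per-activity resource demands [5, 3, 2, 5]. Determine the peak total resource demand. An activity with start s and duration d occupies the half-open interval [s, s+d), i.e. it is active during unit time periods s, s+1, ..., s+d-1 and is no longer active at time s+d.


Each activity i is active on [start_i, start_i + duration_i).
Compute total resource usage per time slot:
  t=0: active resources = [], total = 0
  t=1: active resources = [], total = 0
  t=2: active resources = [5], total = 5
  t=3: active resources = [5, 2], total = 7
  t=4: active resources = [5, 2], total = 7
  t=5: active resources = [2, 5], total = 7
  t=6: active resources = [3, 2, 5], total = 10
  t=7: active resources = [3, 5], total = 8
  t=8: active resources = [3], total = 3
  t=9: active resources = [3], total = 3
  t=10: active resources = [3], total = 3
  t=11: active resources = [3], total = 3
Peak resource demand = 10

10


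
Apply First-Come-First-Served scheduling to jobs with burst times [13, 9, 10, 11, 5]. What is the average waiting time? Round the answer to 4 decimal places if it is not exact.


FCFS order (as given): [13, 9, 10, 11, 5]
Waiting times:
  Job 1: wait = 0
  Job 2: wait = 13
  Job 3: wait = 22
  Job 4: wait = 32
  Job 5: wait = 43
Sum of waiting times = 110
Average waiting time = 110/5 = 22.0

22.0


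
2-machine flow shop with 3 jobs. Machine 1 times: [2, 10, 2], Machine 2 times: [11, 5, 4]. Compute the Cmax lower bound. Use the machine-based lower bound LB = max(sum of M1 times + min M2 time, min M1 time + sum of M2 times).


LB1 = sum(M1 times) + min(M2 times) = 14 + 4 = 18
LB2 = min(M1 times) + sum(M2 times) = 2 + 20 = 22
Lower bound = max(LB1, LB2) = max(18, 22) = 22

22


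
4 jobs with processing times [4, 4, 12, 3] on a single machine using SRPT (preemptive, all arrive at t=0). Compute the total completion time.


Since all jobs arrive at t=0, SRPT equals SPT ordering.
SPT order: [3, 4, 4, 12]
Completion times:
  Job 1: p=3, C=3
  Job 2: p=4, C=7
  Job 3: p=4, C=11
  Job 4: p=12, C=23
Total completion time = 3 + 7 + 11 + 23 = 44

44


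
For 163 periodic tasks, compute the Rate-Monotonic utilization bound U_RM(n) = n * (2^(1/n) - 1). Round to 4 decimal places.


Compute 2^(1/163) = 1.0042614911
Subtract 1: 1.0042614911 - 1 = 0.0042614911
Multiply by n: 163 * 0.0042614911 = 0.6946230493
Round to 4 dp: 0.6946

0.6946


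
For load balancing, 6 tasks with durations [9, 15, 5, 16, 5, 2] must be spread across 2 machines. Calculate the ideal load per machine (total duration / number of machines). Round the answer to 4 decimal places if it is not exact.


Total processing time = 9 + 15 + 5 + 16 + 5 + 2 = 52
Number of machines = 2
Ideal balanced load = 52 / 2 = 26.0

26.0


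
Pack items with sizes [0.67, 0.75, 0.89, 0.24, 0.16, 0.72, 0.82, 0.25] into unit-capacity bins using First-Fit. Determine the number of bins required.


Place items sequentially using First-Fit:
  Item 0.67 -> new Bin 1
  Item 0.75 -> new Bin 2
  Item 0.89 -> new Bin 3
  Item 0.24 -> Bin 1 (now 0.91)
  Item 0.16 -> Bin 2 (now 0.91)
  Item 0.72 -> new Bin 4
  Item 0.82 -> new Bin 5
  Item 0.25 -> Bin 4 (now 0.97)
Total bins used = 5

5


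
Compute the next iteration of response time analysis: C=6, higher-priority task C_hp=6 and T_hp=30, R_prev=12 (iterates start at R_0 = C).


R_next = C + ceil(R_prev / T_hp) * C_hp
ceil(12 / 30) = ceil(0.4) = 1
Interference = 1 * 6 = 6
R_next = 6 + 6 = 12
R_next = R_prev, so the iteration has converged (response time = 12).

12


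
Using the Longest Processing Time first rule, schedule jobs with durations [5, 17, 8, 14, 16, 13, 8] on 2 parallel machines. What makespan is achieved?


Sort jobs in decreasing order (LPT): [17, 16, 14, 13, 8, 8, 5]
Assign each job to the least loaded machine:
  Machine 1: jobs [17, 13, 8, 5], load = 43
  Machine 2: jobs [16, 14, 8], load = 38
Makespan = max load = 43

43


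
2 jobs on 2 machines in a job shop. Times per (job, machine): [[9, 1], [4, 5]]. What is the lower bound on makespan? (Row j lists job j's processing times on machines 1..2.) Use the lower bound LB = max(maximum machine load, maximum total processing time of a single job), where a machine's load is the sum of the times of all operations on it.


Machine loads:
  Machine 1: 9 + 4 = 13
  Machine 2: 1 + 5 = 6
Max machine load = 13
Job totals:
  Job 1: 10
  Job 2: 9
Max job total = 10
Lower bound = max(13, 10) = 13

13


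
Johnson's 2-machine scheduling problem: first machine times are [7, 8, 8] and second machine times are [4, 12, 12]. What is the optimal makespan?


Apply Johnson's rule:
  Group 1 (a <= b): [(2, 8, 12), (3, 8, 12)]
  Group 2 (a > b): [(1, 7, 4)]
Optimal job order: [2, 3, 1]
Schedule:
  Job 2: M1 done at 8, M2 done at 20
  Job 3: M1 done at 16, M2 done at 32
  Job 1: M1 done at 23, M2 done at 36
Makespan = 36

36


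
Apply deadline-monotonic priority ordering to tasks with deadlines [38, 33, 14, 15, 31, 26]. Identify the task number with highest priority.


Sort tasks by relative deadline (ascending):
  Task 3: deadline = 14
  Task 4: deadline = 15
  Task 6: deadline = 26
  Task 5: deadline = 31
  Task 2: deadline = 33
  Task 1: deadline = 38
Priority order (highest first): [3, 4, 6, 5, 2, 1]
Highest priority task = 3

3


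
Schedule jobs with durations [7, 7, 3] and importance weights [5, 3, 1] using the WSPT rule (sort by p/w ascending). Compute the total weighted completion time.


Compute p/w ratios and sort ascending (WSPT): [(7, 5), (7, 3), (3, 1)]
Compute weighted completion times:
  Job (p=7,w=5): C=7, w*C=5*7=35
  Job (p=7,w=3): C=14, w*C=3*14=42
  Job (p=3,w=1): C=17, w*C=1*17=17
Total weighted completion time = 94

94


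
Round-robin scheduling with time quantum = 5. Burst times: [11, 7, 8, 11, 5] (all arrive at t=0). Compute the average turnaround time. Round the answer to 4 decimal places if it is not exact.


Time quantum = 5
Execution trace:
  J1 runs 5 units, time = 5
  J2 runs 5 units, time = 10
  J3 runs 5 units, time = 15
  J4 runs 5 units, time = 20
  J5 runs 5 units, time = 25
  J1 runs 5 units, time = 30
  J2 runs 2 units, time = 32
  J3 runs 3 units, time = 35
  J4 runs 5 units, time = 40
  J1 runs 1 units, time = 41
  J4 runs 1 units, time = 42
Finish times: [41, 32, 35, 42, 25]
Average turnaround = 175/5 = 35.0

35.0


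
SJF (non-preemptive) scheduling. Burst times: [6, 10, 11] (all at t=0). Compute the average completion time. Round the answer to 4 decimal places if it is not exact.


SJF order (ascending): [6, 10, 11]
Completion times:
  Job 1: burst=6, C=6
  Job 2: burst=10, C=16
  Job 3: burst=11, C=27
Average completion = 49/3 = 16.3333

16.3333


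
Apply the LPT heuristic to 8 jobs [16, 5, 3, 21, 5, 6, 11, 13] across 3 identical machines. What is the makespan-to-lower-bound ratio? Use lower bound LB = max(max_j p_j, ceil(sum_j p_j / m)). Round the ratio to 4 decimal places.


LPT order: [21, 16, 13, 11, 6, 5, 5, 3]
Machine loads after assignment: [26, 27, 27]
LPT makespan = 27
Lower bound = max(max_job, ceil(total/3)) = max(21, 27) = 27
Ratio = 27 / 27 = 1.0

1.0


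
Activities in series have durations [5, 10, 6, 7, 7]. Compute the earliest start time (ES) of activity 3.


Activity 3 starts after activities 1 through 2 complete.
Predecessor durations: [5, 10]
ES = 5 + 10 = 15

15


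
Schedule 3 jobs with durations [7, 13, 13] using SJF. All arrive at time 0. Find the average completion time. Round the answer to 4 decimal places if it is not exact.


SJF order (ascending): [7, 13, 13]
Completion times:
  Job 1: burst=7, C=7
  Job 2: burst=13, C=20
  Job 3: burst=13, C=33
Average completion = 60/3 = 20.0

20.0


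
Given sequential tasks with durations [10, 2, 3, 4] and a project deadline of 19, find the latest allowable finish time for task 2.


LF(activity 2) = deadline - sum of successor durations
Successors: activities 3 through 4 with durations [3, 4]
Sum of successor durations = 7
LF = 19 - 7 = 12

12


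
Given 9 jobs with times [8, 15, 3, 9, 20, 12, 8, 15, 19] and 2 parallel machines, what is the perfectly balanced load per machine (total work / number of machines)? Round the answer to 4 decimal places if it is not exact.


Total processing time = 8 + 15 + 3 + 9 + 20 + 12 + 8 + 15 + 19 = 109
Number of machines = 2
Ideal balanced load = 109 / 2 = 54.5

54.5


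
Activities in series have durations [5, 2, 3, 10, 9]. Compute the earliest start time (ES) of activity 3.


Activity 3 starts after activities 1 through 2 complete.
Predecessor durations: [5, 2]
ES = 5 + 2 = 7

7


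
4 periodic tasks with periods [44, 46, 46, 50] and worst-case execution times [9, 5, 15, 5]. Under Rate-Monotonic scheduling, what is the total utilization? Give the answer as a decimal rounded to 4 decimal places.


Compute individual utilizations (exact fractions):
  Task 1: C/T = 9/44 (approx. 0.2045)
  Task 2: C/T = 5/46 (approx. 0.1087)
  Task 3: C/T = 15/46 (approx. 0.3261)
  Task 4: C/T = 5/50 = 1/10 (approx. 0.1)
Total utilization U = 9/44 + 5/46 + 15/46 + 1/10 = 3741/5060
Rounded to 4 decimal places: U = 0.7393
RM (Liu & Layland) bound for 4 tasks = 0.756828; compare with U = 3741/5060 (approx. 0.739328)
U <= bound, so schedulable by RM sufficient condition.

0.7393


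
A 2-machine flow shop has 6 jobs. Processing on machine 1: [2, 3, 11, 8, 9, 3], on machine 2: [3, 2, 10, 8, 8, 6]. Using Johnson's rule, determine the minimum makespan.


Apply Johnson's rule:
  Group 1 (a <= b): [(1, 2, 3), (6, 3, 6), (4, 8, 8)]
  Group 2 (a > b): [(3, 11, 10), (5, 9, 8), (2, 3, 2)]
Optimal job order: [1, 6, 4, 3, 5, 2]
Schedule:
  Job 1: M1 done at 2, M2 done at 5
  Job 6: M1 done at 5, M2 done at 11
  Job 4: M1 done at 13, M2 done at 21
  Job 3: M1 done at 24, M2 done at 34
  Job 5: M1 done at 33, M2 done at 42
  Job 2: M1 done at 36, M2 done at 44
Makespan = 44

44


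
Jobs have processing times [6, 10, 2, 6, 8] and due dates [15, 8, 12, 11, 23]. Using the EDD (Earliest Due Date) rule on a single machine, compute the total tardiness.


Sort by due date (EDD order): [(10, 8), (6, 11), (2, 12), (6, 15), (8, 23)]
Compute completion times and tardiness:
  Job 1: p=10, d=8, C=10, tardiness=max(0,10-8)=2
  Job 2: p=6, d=11, C=16, tardiness=max(0,16-11)=5
  Job 3: p=2, d=12, C=18, tardiness=max(0,18-12)=6
  Job 4: p=6, d=15, C=24, tardiness=max(0,24-15)=9
  Job 5: p=8, d=23, C=32, tardiness=max(0,32-23)=9
Total tardiness = 31

31


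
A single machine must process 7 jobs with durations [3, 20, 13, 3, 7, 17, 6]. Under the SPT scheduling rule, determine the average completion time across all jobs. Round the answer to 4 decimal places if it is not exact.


Sort jobs by processing time (SPT order): [3, 3, 6, 7, 13, 17, 20]
Compute completion times sequentially:
  Job 1: processing = 3, completes at 3
  Job 2: processing = 3, completes at 6
  Job 3: processing = 6, completes at 12
  Job 4: processing = 7, completes at 19
  Job 5: processing = 13, completes at 32
  Job 6: processing = 17, completes at 49
  Job 7: processing = 20, completes at 69
Sum of completion times = 190
Average completion time = 190/7 = 27.1429

27.1429


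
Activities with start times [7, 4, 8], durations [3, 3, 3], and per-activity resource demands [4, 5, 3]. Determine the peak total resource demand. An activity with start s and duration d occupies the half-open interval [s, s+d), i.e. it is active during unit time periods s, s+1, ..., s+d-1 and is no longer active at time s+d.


Each activity i is active on [start_i, start_i + duration_i).
Compute total resource usage per time slot:
  t=0: active resources = [], total = 0
  t=1: active resources = [], total = 0
  t=2: active resources = [], total = 0
  t=3: active resources = [], total = 0
  t=4: active resources = [5], total = 5
  t=5: active resources = [5], total = 5
  t=6: active resources = [5], total = 5
  t=7: active resources = [4], total = 4
  t=8: active resources = [4, 3], total = 7
  t=9: active resources = [4, 3], total = 7
  t=10: active resources = [3], total = 3
Peak resource demand = 7

7


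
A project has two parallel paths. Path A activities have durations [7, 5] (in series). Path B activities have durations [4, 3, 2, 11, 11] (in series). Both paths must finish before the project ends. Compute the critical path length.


Path A total = 7 + 5 = 12
Path B total = 4 + 3 + 2 + 11 + 11 = 31
Critical path = longest path = max(12, 31) = 31

31


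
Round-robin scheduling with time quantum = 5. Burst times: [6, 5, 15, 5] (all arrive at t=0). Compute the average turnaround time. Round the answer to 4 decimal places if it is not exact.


Time quantum = 5
Execution trace:
  J1 runs 5 units, time = 5
  J2 runs 5 units, time = 10
  J3 runs 5 units, time = 15
  J4 runs 5 units, time = 20
  J1 runs 1 units, time = 21
  J3 runs 5 units, time = 26
  J3 runs 5 units, time = 31
Finish times: [21, 10, 31, 20]
Average turnaround = 82/4 = 20.5

20.5


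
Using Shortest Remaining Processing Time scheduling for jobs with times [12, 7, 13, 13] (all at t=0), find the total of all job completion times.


Since all jobs arrive at t=0, SRPT equals SPT ordering.
SPT order: [7, 12, 13, 13]
Completion times:
  Job 1: p=7, C=7
  Job 2: p=12, C=19
  Job 3: p=13, C=32
  Job 4: p=13, C=45
Total completion time = 7 + 19 + 32 + 45 = 103

103


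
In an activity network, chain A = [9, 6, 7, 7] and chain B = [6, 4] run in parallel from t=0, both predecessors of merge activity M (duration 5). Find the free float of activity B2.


ES(B2) = sum of predecessors on chain B = 6
EF(B2) = ES + duration = 6 + 4 = 10
Successor of B2 is M. ES(M) = max(sum(A), sum(B)) = max(29, 10) = 29
Free float = ES(successor) - EF(current) = 29 - 10 = 19

19


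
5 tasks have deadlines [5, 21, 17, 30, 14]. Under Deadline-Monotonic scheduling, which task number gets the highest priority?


Sort tasks by relative deadline (ascending):
  Task 1: deadline = 5
  Task 5: deadline = 14
  Task 3: deadline = 17
  Task 2: deadline = 21
  Task 4: deadline = 30
Priority order (highest first): [1, 5, 3, 2, 4]
Highest priority task = 1

1


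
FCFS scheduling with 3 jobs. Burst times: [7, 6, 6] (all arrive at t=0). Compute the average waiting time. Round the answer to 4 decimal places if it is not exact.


FCFS order (as given): [7, 6, 6]
Waiting times:
  Job 1: wait = 0
  Job 2: wait = 7
  Job 3: wait = 13
Sum of waiting times = 20
Average waiting time = 20/3 = 6.6667

6.6667


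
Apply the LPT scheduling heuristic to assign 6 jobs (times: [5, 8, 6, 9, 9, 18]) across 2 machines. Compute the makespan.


Sort jobs in decreasing order (LPT): [18, 9, 9, 8, 6, 5]
Assign each job to the least loaded machine:
  Machine 1: jobs [18, 8], load = 26
  Machine 2: jobs [9, 9, 6, 5], load = 29
Makespan = max load = 29

29


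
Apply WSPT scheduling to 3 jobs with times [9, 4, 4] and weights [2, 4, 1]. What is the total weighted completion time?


Compute p/w ratios and sort ascending (WSPT): [(4, 4), (4, 1), (9, 2)]
Compute weighted completion times:
  Job (p=4,w=4): C=4, w*C=4*4=16
  Job (p=4,w=1): C=8, w*C=1*8=8
  Job (p=9,w=2): C=17, w*C=2*17=34
Total weighted completion time = 58

58


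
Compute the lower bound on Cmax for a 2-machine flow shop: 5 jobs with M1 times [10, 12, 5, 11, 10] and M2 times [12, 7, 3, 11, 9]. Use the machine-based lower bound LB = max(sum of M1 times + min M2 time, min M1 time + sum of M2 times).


LB1 = sum(M1 times) + min(M2 times) = 48 + 3 = 51
LB2 = min(M1 times) + sum(M2 times) = 5 + 42 = 47
Lower bound = max(LB1, LB2) = max(51, 47) = 51

51


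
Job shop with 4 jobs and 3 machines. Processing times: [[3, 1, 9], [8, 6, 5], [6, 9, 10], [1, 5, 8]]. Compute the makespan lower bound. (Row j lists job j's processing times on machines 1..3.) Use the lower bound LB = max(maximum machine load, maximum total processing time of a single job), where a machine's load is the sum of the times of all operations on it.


Machine loads:
  Machine 1: 3 + 8 + 6 + 1 = 18
  Machine 2: 1 + 6 + 9 + 5 = 21
  Machine 3: 9 + 5 + 10 + 8 = 32
Max machine load = 32
Job totals:
  Job 1: 13
  Job 2: 19
  Job 3: 25
  Job 4: 14
Max job total = 25
Lower bound = max(32, 25) = 32

32


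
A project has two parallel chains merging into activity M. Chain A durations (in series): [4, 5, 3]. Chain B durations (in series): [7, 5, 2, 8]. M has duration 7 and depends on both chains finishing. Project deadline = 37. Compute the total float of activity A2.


Forward pass: ES(A2) = sum of predecessors on chain A = 4
EF = ES + duration = 4 + 5 = 9
Backward pass: LF(M) = deadline = 37; LS(M) = 37 - 7 = 30
LF(A2) = LS(M) - sum(successors on chain A) = 30 - 3 = 27
LS = LF - duration = 27 - 5 = 22
Total float = LS - ES = 22 - 4 = 18

18


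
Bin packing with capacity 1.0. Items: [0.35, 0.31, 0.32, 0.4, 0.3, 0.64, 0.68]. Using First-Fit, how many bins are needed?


Place items sequentially using First-Fit:
  Item 0.35 -> new Bin 1
  Item 0.31 -> Bin 1 (now 0.66)
  Item 0.32 -> Bin 1 (now 0.98)
  Item 0.4 -> new Bin 2
  Item 0.3 -> Bin 2 (now 0.7)
  Item 0.64 -> new Bin 3
  Item 0.68 -> new Bin 4
Total bins used = 4

4


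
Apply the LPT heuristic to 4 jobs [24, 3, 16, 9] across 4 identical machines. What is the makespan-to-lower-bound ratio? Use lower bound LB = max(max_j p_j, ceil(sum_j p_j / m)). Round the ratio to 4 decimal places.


LPT order: [24, 16, 9, 3]
Machine loads after assignment: [24, 16, 9, 3]
LPT makespan = 24
Lower bound = max(max_job, ceil(total/4)) = max(24, 13) = 24
Ratio = 24 / 24 = 1.0

1.0


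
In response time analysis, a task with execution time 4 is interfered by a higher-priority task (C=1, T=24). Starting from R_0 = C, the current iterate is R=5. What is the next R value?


R_next = C + ceil(R_prev / T_hp) * C_hp
ceil(5 / 24) = ceil(0.2083) = 1
Interference = 1 * 1 = 1
R_next = 4 + 1 = 5
R_next = R_prev, so the iteration has converged (response time = 5).

5


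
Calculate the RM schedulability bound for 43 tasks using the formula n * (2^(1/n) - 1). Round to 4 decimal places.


Compute 2^(1/43) = 1.0162503252
Subtract 1: 1.0162503252 - 1 = 0.0162503252
Multiply by n: 43 * 0.0162503252 = 0.6987639836
Round to 4 dp: 0.6988

0.6988


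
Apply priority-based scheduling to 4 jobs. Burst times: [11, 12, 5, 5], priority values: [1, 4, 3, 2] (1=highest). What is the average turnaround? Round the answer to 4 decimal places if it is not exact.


Sort by priority (ascending = highest first):
Order: [(1, 11), (2, 5), (3, 5), (4, 12)]
Completion times:
  Priority 1, burst=11, C=11
  Priority 2, burst=5, C=16
  Priority 3, burst=5, C=21
  Priority 4, burst=12, C=33
Average turnaround = 81/4 = 20.25

20.25


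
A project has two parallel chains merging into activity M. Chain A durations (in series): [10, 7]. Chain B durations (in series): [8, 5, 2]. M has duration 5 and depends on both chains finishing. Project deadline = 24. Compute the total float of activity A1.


Forward pass: ES(A1) = sum of predecessors on chain A = 0
EF = ES + duration = 0 + 10 = 10
Backward pass: LF(M) = deadline = 24; LS(M) = 24 - 5 = 19
LF(A1) = LS(M) - sum(successors on chain A) = 19 - 7 = 12
LS = LF - duration = 12 - 10 = 2
Total float = LS - ES = 2 - 0 = 2

2


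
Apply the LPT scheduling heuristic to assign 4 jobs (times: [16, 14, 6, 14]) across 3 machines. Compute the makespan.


Sort jobs in decreasing order (LPT): [16, 14, 14, 6]
Assign each job to the least loaded machine:
  Machine 1: jobs [16], load = 16
  Machine 2: jobs [14, 6], load = 20
  Machine 3: jobs [14], load = 14
Makespan = max load = 20

20


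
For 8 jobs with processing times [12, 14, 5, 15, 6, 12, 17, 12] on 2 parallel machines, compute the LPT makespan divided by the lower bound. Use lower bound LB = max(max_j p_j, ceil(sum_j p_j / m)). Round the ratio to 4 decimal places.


LPT order: [17, 15, 14, 12, 12, 12, 6, 5]
Machine loads after assignment: [47, 46]
LPT makespan = 47
Lower bound = max(max_job, ceil(total/2)) = max(17, 47) = 47
Ratio = 47 / 47 = 1.0

1.0


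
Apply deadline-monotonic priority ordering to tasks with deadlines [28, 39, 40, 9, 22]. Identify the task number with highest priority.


Sort tasks by relative deadline (ascending):
  Task 4: deadline = 9
  Task 5: deadline = 22
  Task 1: deadline = 28
  Task 2: deadline = 39
  Task 3: deadline = 40
Priority order (highest first): [4, 5, 1, 2, 3]
Highest priority task = 4

4


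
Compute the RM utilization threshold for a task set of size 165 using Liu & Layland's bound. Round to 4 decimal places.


Compute 2^(1/165) = 1.0042097281
Subtract 1: 1.0042097281 - 1 = 0.0042097281
Multiply by n: 165 * 0.0042097281 = 0.6946051365
Round to 4 dp: 0.6946

0.6946


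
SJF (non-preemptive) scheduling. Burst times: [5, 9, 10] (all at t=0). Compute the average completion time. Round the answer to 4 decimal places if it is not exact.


SJF order (ascending): [5, 9, 10]
Completion times:
  Job 1: burst=5, C=5
  Job 2: burst=9, C=14
  Job 3: burst=10, C=24
Average completion = 43/3 = 14.3333

14.3333


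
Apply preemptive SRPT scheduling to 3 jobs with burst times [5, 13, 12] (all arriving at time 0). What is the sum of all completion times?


Since all jobs arrive at t=0, SRPT equals SPT ordering.
SPT order: [5, 12, 13]
Completion times:
  Job 1: p=5, C=5
  Job 2: p=12, C=17
  Job 3: p=13, C=30
Total completion time = 5 + 17 + 30 = 52

52


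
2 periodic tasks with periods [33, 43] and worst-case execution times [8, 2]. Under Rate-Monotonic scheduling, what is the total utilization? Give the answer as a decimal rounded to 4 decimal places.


Compute individual utilizations (exact fractions):
  Task 1: C/T = 8/33 (approx. 0.2424)
  Task 2: C/T = 2/43 (approx. 0.0465)
Total utilization U = 8/33 + 2/43 = 410/1419
Rounded to 4 decimal places: U = 0.2889
RM (Liu & Layland) bound for 2 tasks = 0.828427; compare with U = 410/1419 (approx. 0.288936)
U <= bound, so schedulable by RM sufficient condition.

0.2889


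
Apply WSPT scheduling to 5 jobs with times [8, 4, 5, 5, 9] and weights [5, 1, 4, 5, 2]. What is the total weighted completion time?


Compute p/w ratios and sort ascending (WSPT): [(5, 5), (5, 4), (8, 5), (4, 1), (9, 2)]
Compute weighted completion times:
  Job (p=5,w=5): C=5, w*C=5*5=25
  Job (p=5,w=4): C=10, w*C=4*10=40
  Job (p=8,w=5): C=18, w*C=5*18=90
  Job (p=4,w=1): C=22, w*C=1*22=22
  Job (p=9,w=2): C=31, w*C=2*31=62
Total weighted completion time = 239

239


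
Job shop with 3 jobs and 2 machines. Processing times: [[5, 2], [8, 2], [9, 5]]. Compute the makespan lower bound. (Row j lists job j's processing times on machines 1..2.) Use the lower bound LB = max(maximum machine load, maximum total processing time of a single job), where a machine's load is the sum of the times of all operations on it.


Machine loads:
  Machine 1: 5 + 8 + 9 = 22
  Machine 2: 2 + 2 + 5 = 9
Max machine load = 22
Job totals:
  Job 1: 7
  Job 2: 10
  Job 3: 14
Max job total = 14
Lower bound = max(22, 14) = 22

22


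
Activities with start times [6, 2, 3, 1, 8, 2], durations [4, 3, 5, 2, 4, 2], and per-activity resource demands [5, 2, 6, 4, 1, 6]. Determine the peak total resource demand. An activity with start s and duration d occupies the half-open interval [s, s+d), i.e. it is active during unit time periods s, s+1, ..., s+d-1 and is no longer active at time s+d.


Each activity i is active on [start_i, start_i + duration_i).
Compute total resource usage per time slot:
  t=0: active resources = [], total = 0
  t=1: active resources = [4], total = 4
  t=2: active resources = [2, 4, 6], total = 12
  t=3: active resources = [2, 6, 6], total = 14
  t=4: active resources = [2, 6], total = 8
  t=5: active resources = [6], total = 6
  t=6: active resources = [5, 6], total = 11
  t=7: active resources = [5, 6], total = 11
  t=8: active resources = [5, 1], total = 6
  t=9: active resources = [5, 1], total = 6
  t=10: active resources = [1], total = 1
  t=11: active resources = [1], total = 1
Peak resource demand = 14

14


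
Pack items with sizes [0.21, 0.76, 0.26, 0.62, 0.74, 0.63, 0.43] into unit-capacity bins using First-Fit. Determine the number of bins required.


Place items sequentially using First-Fit:
  Item 0.21 -> new Bin 1
  Item 0.76 -> Bin 1 (now 0.97)
  Item 0.26 -> new Bin 2
  Item 0.62 -> Bin 2 (now 0.88)
  Item 0.74 -> new Bin 3
  Item 0.63 -> new Bin 4
  Item 0.43 -> new Bin 5
Total bins used = 5

5
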